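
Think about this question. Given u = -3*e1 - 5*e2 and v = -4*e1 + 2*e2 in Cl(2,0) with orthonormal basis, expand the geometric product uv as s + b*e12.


Expand: (-3*e1 - 5*e2)(-4*e1 + 2*e2)
= (-3)*(-4)*e1e1 + (-3)*2*e1e2 + (-5)*(-4)*e2e1 + (-5)*2*e2e2
Using e1^2 = e2^2 = 1, e2e1 = -e1e2:
Scalar part s = (-3)*(-4) + (-5)*2 = 12 + (-10) = 2
Bivector part b = (-3)*2 - (-5)*(-4) = -6 - 20 = -26
uv = 2 - 26*e12


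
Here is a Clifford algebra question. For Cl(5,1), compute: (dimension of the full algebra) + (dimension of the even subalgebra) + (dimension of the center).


n = 5 + 1 = 6
Total dim = 2^6 = 64
Even subalgebra dim = 2^5 = 32
n is even, so center dim = 1
Sum = 64 + 32 + 1 = 97


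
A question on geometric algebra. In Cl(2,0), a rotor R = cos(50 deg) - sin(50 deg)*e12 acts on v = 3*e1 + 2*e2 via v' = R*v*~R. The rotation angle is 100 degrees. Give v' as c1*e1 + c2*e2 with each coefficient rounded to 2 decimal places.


Rotor R = cos(50deg) - sin(50deg)*e12
Rotation angle theta = 2 * 50 = 100 degrees
v' = R*v*~R rotates v by theta.
cos(100deg) = -0.1736, sin(100deg) = 0.9848
v'_1 = 3*cos(100deg) - 2*sin(100deg)
= 3*(-0.1736) - 2*0.9848
= -2.49
v'_2 = 3*sin(100deg) + 2*cos(100deg)
= 3*0.9848 + 2*(-0.1736)
= 2.61
v' = -2.49*e1 + 2.61*e2


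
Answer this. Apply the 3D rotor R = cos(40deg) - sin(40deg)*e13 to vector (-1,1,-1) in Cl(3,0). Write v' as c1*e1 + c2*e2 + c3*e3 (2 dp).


Rotor R = cos(40deg) - sin(40deg)*e13
Rotation angle theta = 2 * 40 = 80 degrees in the e13 plane (e1 -> e3).
The component perpendicular to the plane (e2) is invariant: v'_2 = v2 = 1.00
cos(80deg) = 0.1736, sin(80deg) = 0.9848
v'_1 = v1*cos(theta) - v3*sin(theta) = -1*0.1736 - (-1)*0.9848 = 0.81
v'_3 = v1*sin(theta) + v3*cos(theta) = -1*0.9848 + (-1)*0.1736 = -1.16
v' = 0.81*e1 + 1.00*e2 - 1.16*e3


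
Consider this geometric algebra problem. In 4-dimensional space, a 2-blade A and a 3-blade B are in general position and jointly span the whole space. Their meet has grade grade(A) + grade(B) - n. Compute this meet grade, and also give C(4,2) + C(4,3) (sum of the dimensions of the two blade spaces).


Meet grade = grade(A) + grade(B) - n
= 2 + 3 - 4 = 1
C(4,2) = 6
C(4,3) = 4
dim_A + dim_B = 6 + 4 = 10


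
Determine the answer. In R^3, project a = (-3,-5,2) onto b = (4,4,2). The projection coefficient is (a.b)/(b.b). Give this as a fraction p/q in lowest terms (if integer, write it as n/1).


Projection coefficient = (a . b) / (b . b)
a . b = (-3)*4 + (-5)*4 + 2*2
= -12 + (-20) + 4 = -28
b . b = 4^2 + 4^2 + 2^2
= 16 + 16 + 4 = 36
Coefficient = -28/36
In lowest terms: -7/9


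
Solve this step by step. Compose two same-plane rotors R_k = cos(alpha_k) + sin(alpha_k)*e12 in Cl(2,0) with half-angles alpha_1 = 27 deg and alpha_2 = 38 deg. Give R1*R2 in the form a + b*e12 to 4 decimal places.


Same-plane rotors commute and their half-angles add:
R1*R2 = cos(a1 + a2) + sin(a1 + a2)*e12.
a1 + a2 = 27 + 38 = 65 deg
cos(65 deg) = 0.4226
sin(65 deg) = 0.9063
R1*R2 = 0.4226 + 0.9063*e12


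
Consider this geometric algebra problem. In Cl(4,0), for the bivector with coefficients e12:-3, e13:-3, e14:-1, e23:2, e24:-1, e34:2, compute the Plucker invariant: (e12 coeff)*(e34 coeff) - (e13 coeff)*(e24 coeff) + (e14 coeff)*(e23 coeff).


Plucker relation: af - be + cd
a*f = (-3)*2 = -6
b*e = (-3)*(-1) = 3
c*d = (-1)*2 = -2
af - be + cd = -6 - 3 + (-2)
= -11


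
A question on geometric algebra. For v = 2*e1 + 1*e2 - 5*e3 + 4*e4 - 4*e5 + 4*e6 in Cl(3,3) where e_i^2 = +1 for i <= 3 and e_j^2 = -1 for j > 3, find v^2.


v^2 = sum of c_i^2 * e_i^2
Positive signature terms (e_i^2 = +1): 2^2 + 1^2 + (-5)^2 = 30
Negative signature terms (e_j^2 = -1): 4^2 + (-4)^2 + 4^2 = 48
v^2 = 30 - 48 = -18


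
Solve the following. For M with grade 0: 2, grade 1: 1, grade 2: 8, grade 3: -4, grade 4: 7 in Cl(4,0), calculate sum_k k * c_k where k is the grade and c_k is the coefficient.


Grade-weighted sum = sum of grade_k * coefficient_k
0*2 = 0
1*1 = 1
2*8 = 16
3*(-4) = -12
4*7 = 28
Total = 0 + 1 + 16 + (-12) + 28 = 33


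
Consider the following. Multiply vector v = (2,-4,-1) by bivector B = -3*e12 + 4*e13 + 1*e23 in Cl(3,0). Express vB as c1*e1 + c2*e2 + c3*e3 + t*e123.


vB has grade-1 (vector) and grade-3 (trivector) parts: vB = (v _| B) + (v ^ B).
Vector part <vB>_1:
  e1: -v2*b12 - v3*b13 = -(-4)*(-3) - (-1)*(4) = -8
  e2: v1*b12 - v3*b23 = (2)*(-3) - (-1)*(1) = -5
  e3: v1*b13 + v2*b23 = (2)*(4) + (-4)*(1) = 4
Trivector part <vB>_3:
  e123: v1*b23 - v2*b13 + v3*b12 = (2)*(1) - (-4)*(4) + (-1)*(-3) = 21
vB = -8*e1 - 5*e2 + 4*e3 + 21*e123


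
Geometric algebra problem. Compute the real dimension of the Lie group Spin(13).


Spin(n) double-covers SO(n); both have Lie algebra so(n) of dimension n(n-1)/2.
n = 13
n(n-1) = 13 * 12 = 156
dim Spin(13) = 156/2 = 78


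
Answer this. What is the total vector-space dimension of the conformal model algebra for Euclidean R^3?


The conformal model of R^3 uses Cl(4,1): the 3 Euclidean generators plus two extra orthogonal generators e+ (e+^2 = +1) and e- (e-^2 = -1), from which the null vectors e0, einf are built.
Number of generators m = 3 + 2 = 5.
dim Cl(p,q) = 2^m = 2^5 = 32


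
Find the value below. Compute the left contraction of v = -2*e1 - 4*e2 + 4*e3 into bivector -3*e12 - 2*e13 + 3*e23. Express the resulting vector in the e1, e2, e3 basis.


Left contraction v _| B = <vB>_1 (grade-1 part of the geometric product vB).
Using e1_|e12 = e2, e2_|e12 = -e1, e1_|e13 = e3, e3_|e13 = -e1, e2_|e23 = e3, e3_|e23 = -e2:
e1 coeff: -v2*b12 - v3*b13 = -(-4)*(-3) - (4)*(-2) = -4
e2 coeff: v1*b12 - v3*b23 = (-2)*(-3) - (4)*(3) = -6
e3 coeff: v1*b13 + v2*b23 = (-2)*(-2) + (-4)*(3) = -8
v _| B = -4*e1 - 6*e2 - 8*e3


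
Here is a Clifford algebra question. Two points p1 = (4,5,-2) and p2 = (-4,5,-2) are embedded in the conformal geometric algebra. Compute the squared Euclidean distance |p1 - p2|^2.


p1 - p2 = (8, 0, 0)
|p1 - p2|^2 = 8^2 + 0^2 + 0^2
= 64 + 0 + 0
= 64


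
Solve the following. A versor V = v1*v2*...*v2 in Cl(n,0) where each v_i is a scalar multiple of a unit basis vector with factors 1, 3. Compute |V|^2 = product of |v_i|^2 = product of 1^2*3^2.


Each vector v_i has |v_i|^2 = s_i^2
Squared scales: 1^2 = 1, 3^2 = 9
|V|^2 = 1 * 9
= 9


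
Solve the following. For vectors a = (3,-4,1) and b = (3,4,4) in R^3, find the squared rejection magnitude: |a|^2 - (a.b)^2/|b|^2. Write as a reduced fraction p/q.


|a|^2 = 3^2 + (-4)^2 + 1^2 = 26
|b|^2 = 3^2 + 4^2 + 4^2 = 41
a . b = 3*3 + (-4)*4 + 1*4 = -3
(a.b)^2 = (-3)^2 = 9
|rej|^2 = 26 - 9/41
= (1066 - 9)/41
= 1057/41
In lowest terms: 1057/41


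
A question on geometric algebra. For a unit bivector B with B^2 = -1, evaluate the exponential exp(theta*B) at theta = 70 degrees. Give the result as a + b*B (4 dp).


For a unit bivector B with B^2 = -1, the exponential series gives
e^(theta*B) = cos(theta) + sin(theta)*B (the GA analogue of Euler's formula).
theta = 70 degrees = 1.22173 rad
cos(70 deg) = 0.3420
sin(70 deg) = 0.9397
exp(theta*B) = 0.3420 + 0.9397*B


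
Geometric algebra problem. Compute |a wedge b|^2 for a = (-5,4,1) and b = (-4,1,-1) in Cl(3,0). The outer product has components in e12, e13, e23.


a wedge b = (a1*b2 - a2*b1)*e12 + (a1*b3 - a3*b1)*e13 + (a2*b3 - a3*b2)*e23
e12 coeff: (-5)*1 - 4*(-4) = -5 - (-16) = 11
e13 coeff: (-5)*(-1) - 1*(-4) = 5 - (-4) = 9
e23 coeff: 4*(-1) - 1*1 = -4 - 1 = -5
|a wedge b|^2 = 11^2 + 9^2 + (-5)^2
= 121 + 81 + 25
= 227


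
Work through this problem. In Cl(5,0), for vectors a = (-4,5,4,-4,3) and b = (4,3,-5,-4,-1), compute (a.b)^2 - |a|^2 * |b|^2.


a . b = (-4)*4 + 5*3 + 4*(-5) + (-4)*(-4) + 3*(-1)
= -16 + 15 + (-20) + 16 + (-3) = -8
|a|^2 = (-4)^2 + 5^2 + 4^2 + (-4)^2 + 3^2 = 82
|b|^2 = 4^2 + 3^2 + (-5)^2 + (-4)^2 + (-1)^2 = 67
(a.b)^2 = (-8)^2 = 64
|a|^2 * |b|^2 = 82 * 67 = 5494
Result = 64 - 5494 = -5430


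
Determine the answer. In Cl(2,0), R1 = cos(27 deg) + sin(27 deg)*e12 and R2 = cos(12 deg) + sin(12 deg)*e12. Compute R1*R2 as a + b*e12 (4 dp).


Same-plane rotors commute and their half-angles add:
R1*R2 = cos(a1 + a2) + sin(a1 + a2)*e12.
a1 + a2 = 27 + 12 = 39 deg
cos(39 deg) = 0.7771
sin(39 deg) = 0.6293
R1*R2 = 0.7771 + 0.6293*e12


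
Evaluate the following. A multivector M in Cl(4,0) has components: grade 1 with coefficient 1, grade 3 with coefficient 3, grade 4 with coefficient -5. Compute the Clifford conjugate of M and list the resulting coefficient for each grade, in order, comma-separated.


Clifford conjugate sign for grade k: (-1)^(k(k+1)/2)
Grade 1: (-1)^(1*2/2) = (-1)^1 = -1, coeff 1 -> -1
Grade 3: (-1)^(3*4/2) = (-1)^6 = 1, coeff 3 -> 3
Grade 4: (-1)^(4*5/2) = (-1)^10 = 1, coeff -5 -> -5
Conjugated coefficients: -1, 3, -5


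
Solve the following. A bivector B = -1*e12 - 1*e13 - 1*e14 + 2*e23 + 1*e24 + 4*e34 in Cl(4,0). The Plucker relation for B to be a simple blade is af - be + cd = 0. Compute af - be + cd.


Plucker relation: af - be + cd
a*f = (-1)*4 = -4
b*e = (-1)*1 = -1
c*d = (-1)*2 = -2
af - be + cd = -4 - (-1) + (-2)
= -5


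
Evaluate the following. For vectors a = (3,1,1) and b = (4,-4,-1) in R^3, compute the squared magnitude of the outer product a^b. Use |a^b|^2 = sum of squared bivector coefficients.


a wedge b = (a1*b2 - a2*b1)*e12 + (a1*b3 - a3*b1)*e13 + (a2*b3 - a3*b2)*e23
e12 coeff: 3*(-4) - 1*4 = -12 - 4 = -16
e13 coeff: 3*(-1) - 1*4 = -3 - 4 = -7
e23 coeff: 1*(-1) - 1*(-4) = -1 - (-4) = 3
|a wedge b|^2 = (-16)^2 + (-7)^2 + 3^2
= 256 + 49 + 9
= 314


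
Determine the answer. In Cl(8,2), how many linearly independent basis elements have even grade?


Even subalgebra dimension = 2^(n-1)
n = 8 + 2 = 10
2^(10 - 1) = 2^9 = 512
Verification: sum of C(10,k) for even k = 1 + 45 + 210 + 210 + 45 + 1 = 512
Result = 512


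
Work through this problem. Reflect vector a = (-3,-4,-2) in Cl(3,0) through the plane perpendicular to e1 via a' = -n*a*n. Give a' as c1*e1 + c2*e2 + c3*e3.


Reflection formula: a' = -n*a*n, with n = e1 (unit vector, n^2 = 1).
For reflection through hyperplane perp to e1:
The component along e1 flips sign, others stay.
a = (-3, -4, -2)
a' = (3, -4, -2)
a' = 3*e1 - 4*e2 - 2*e3


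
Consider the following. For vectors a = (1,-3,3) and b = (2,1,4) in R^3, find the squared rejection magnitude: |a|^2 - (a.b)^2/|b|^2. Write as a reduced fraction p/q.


|a|^2 = 1^2 + (-3)^2 + 3^2 = 19
|b|^2 = 2^2 + 1^2 + 4^2 = 21
a . b = 1*2 + (-3)*1 + 3*4 = 11
(a.b)^2 = 11^2 = 121
|rej|^2 = 19 - 121/21
= (399 - 121)/21
= 278/21
In lowest terms: 278/21


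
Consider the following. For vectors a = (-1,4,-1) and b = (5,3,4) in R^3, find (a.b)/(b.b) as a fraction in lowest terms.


Projection coefficient = (a . b) / (b . b)
a . b = (-1)*5 + 4*3 + (-1)*4
= -5 + 12 + (-4) = 3
b . b = 5^2 + 3^2 + 4^2
= 25 + 9 + 16 = 50
Coefficient = 3/50
In lowest terms: 3/50


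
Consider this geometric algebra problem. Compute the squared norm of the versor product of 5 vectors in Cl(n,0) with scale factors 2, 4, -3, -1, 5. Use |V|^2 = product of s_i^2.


Each vector v_i has |v_i|^2 = s_i^2
Squared scales: 2^2 = 4, 4^2 = 16, (-3)^2 = 9, (-1)^2 = 1, 5^2 = 25
|V|^2 = 4 * 16 * 9 * 1 * 25
= 14400


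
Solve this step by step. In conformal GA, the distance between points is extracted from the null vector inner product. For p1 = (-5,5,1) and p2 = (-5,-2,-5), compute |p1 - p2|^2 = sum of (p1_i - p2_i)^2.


p1 - p2 = (0, 7, 6)
|p1 - p2|^2 = 0^2 + 7^2 + 6^2
= 0 + 49 + 36
= 85


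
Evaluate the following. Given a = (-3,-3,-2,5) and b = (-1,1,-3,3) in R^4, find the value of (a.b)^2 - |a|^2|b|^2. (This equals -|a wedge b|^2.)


a . b = (-3)*(-1) + (-3)*1 + (-2)*(-3) + 5*3
= 3 + (-3) + 6 + 15 = 21
|a|^2 = (-3)^2 + (-3)^2 + (-2)^2 + 5^2 = 47
|b|^2 = (-1)^2 + 1^2 + (-3)^2 + 3^2 = 20
(a.b)^2 = 21^2 = 441
|a|^2 * |b|^2 = 47 * 20 = 940
Result = 441 - 940 = -499


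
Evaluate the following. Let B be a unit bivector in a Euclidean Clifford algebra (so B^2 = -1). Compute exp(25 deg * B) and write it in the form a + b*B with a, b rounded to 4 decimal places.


For a unit bivector B with B^2 = -1, the exponential series gives
e^(theta*B) = cos(theta) + sin(theta)*B (the GA analogue of Euler's formula).
theta = 25 degrees = 0.436332 rad
cos(25 deg) = 0.9063
sin(25 deg) = 0.4226
exp(theta*B) = 0.9063 + 0.4226*B


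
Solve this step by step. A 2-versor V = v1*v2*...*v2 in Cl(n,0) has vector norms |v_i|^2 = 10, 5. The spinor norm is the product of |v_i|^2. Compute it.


Spinor norm N(V) = |v1|^2 * |v2|^2 * ... * |v2|^2
= 10 * 5
Running product: 10, 50
N(V) = 50


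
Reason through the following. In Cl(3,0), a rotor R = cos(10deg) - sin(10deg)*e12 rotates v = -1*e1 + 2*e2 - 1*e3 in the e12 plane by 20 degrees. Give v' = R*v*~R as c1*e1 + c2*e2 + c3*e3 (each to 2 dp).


Rotor R = cos(10deg) - sin(10deg)*e12
Rotation angle theta = 2 * 10 = 20 degrees in the e12 plane (e1 -> e2).
The component perpendicular to the plane (e3) is invariant: v'_3 = v3 = -1.00
cos(20deg) = 0.9397, sin(20deg) = 0.3420
v'_1 = v1*cos(theta) - v2*sin(theta) = -1*0.9397 - 2*0.3420 = -1.62
v'_2 = v1*sin(theta) + v2*cos(theta) = -1*0.3420 + 2*0.9397 = 1.54
v' = -1.62*e1 + 1.54*e2 - 1.00*e3


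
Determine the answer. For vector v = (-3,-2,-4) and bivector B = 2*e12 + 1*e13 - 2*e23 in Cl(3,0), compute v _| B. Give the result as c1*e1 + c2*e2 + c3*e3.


Left contraction v _| B = <vB>_1 (grade-1 part of the geometric product vB).
Using e1_|e12 = e2, e2_|e12 = -e1, e1_|e13 = e3, e3_|e13 = -e1, e2_|e23 = e3, e3_|e23 = -e2:
e1 coeff: -v2*b12 - v3*b13 = -(-2)*(2) - (-4)*(1) = 8
e2 coeff: v1*b12 - v3*b23 = (-3)*(2) - (-4)*(-2) = -14
e3 coeff: v1*b13 + v2*b23 = (-3)*(1) + (-2)*(-2) = 1
v _| B = 8*e1 - 14*e2 + 1*e3


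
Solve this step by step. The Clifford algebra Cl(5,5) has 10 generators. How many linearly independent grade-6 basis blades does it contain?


Number of grade-k basis blades in Cl(p,q) with n = p + q is C(n, k).
n = 5 + 5 = 10
C(10, 6) = 10! / (6! * 4!)
= 3628800 / (720 * 24)
= 210


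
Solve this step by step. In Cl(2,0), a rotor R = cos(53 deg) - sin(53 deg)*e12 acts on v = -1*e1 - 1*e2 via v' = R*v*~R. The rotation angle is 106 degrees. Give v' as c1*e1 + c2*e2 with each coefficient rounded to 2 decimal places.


Rotor R = cos(53deg) - sin(53deg)*e12
Rotation angle theta = 2 * 53 = 106 degrees
v' = R*v*~R rotates v by theta.
cos(106deg) = -0.2756, sin(106deg) = 0.9613
v'_1 = -1*cos(106deg) - (-1)*sin(106deg)
= -1*(-0.2756) - (-1)*0.9613
= 1.24
v'_2 = -1*sin(106deg) + (-1)*cos(106deg)
= -1*0.9613 + (-1)*(-0.2756)
= -0.69
v' = 1.24*e1 - 0.69*e2


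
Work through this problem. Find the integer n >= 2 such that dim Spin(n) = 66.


dim Spin(n) = dim so(n) = n(n-1)/2.
Solve n(n-1)/2 = 66, i.e. n^2 - n - 132 = 0.
Discriminant = 1 + 8*66 = 529
n = (1 + sqrt(529))/2 = (1 + 23)/2 = 12


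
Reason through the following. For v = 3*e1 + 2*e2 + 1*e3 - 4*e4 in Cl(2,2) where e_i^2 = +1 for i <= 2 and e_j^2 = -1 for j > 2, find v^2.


v^2 = sum of c_i^2 * e_i^2
Positive signature terms (e_i^2 = +1): 3^2 + 2^2 = 13
Negative signature terms (e_j^2 = -1): 1^2 + (-4)^2 = 17
v^2 = 13 - 17 = -4


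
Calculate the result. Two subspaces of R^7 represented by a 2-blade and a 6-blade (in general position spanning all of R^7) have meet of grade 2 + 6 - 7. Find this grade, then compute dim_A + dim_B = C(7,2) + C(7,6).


Meet grade = grade(A) + grade(B) - n
= 2 + 6 - 7 = 1
C(7,2) = 21
C(7,6) = 7
dim_A + dim_B = 21 + 7 = 28


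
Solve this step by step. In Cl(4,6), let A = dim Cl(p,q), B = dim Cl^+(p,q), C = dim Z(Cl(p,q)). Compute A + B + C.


n = 4 + 6 = 10
Total dim = 2^10 = 1024
Even subalgebra dim = 2^9 = 512
n is even, so center dim = 1
Sum = 1024 + 512 + 1 = 1537


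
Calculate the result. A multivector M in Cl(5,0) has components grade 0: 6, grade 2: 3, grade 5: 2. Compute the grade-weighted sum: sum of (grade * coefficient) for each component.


Grade-weighted sum = sum of grade_k * coefficient_k
0*6 = 0
2*3 = 6
5*2 = 10
Total = 0 + 6 + 10 = 16


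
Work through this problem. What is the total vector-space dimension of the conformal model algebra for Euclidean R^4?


The conformal model of R^4 uses Cl(5,1): the 4 Euclidean generators plus two extra orthogonal generators e+ (e+^2 = +1) and e- (e-^2 = -1), from which the null vectors e0, einf are built.
Number of generators m = 4 + 2 = 6.
dim Cl(p,q) = 2^m = 2^6 = 64


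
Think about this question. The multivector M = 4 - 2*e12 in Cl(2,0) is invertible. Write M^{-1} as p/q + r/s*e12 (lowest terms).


M = 4 - 2*e12, where e12^2 = -1.
Since M commutes with its reverse ~M = a - b*e12, M * ~M = a^2 - b^2*e12^2 = a^2 + b^2.
So M^{-1} = ~M / (a^2 + b^2) = (a - b*e12)/(a^2 + b^2).
a^2 + b^2 = 16 + 4 = 20
Scalar part = 4/20 = 1/5
Bivector coeff = 2/20 = 1/10
M^{-1} = 1/5 + 1/10*e12


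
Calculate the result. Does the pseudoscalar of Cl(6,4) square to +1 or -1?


The pseudoscalar I = e1...e_n (product of all n generators) of Cl(p,q) satisfies I^2 = (-1)^(q + n(n-1)/2).
p = 6, q = 4, n = p + q = 10
n(n-1)/2 = 10 * 9 / 2 = 45
Exponent = q + n(n-1)/2 = 4 + 45 = 49
I^2 = (-1)^49 = -1


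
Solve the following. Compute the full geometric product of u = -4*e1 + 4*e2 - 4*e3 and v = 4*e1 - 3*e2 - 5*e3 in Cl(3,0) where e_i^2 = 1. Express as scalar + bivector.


In Cl(3,0): e_i^2 = 1, e_ie_j = -e_je_i for i != j.
Scalar part = u . v = (-4)*4 + 4*(-3) + (-4)*(-5)
= -16 + (-12) + 20 = -8
e12 coeff = (-4)*(-3) - 4*4 = 12 - 16 = -4
e13 coeff = (-4)*(-5) - (-4)*4 = 20 - (-16) = 36
e23 coeff = 4*(-5) - (-4)*(-3) = -20 - 12 = -32
uv = -8 - 4*e12 + 36*e13 - 32*e23


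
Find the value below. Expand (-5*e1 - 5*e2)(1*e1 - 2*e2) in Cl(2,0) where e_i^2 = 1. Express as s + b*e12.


Expand: (-5*e1 - 5*e2)(1*e1 - 2*e2)
= (-5)*1*e1e1 + (-5)*(-2)*e1e2 + (-5)*1*e2e1 + (-5)*(-2)*e2e2
Using e1^2 = e2^2 = 1, e2e1 = -e1e2:
Scalar part s = (-5)*1 + (-5)*(-2) = -5 + 10 = 5
Bivector part b = (-5)*(-2) - (-5)*1 = 10 - (-5) = 15
uv = 5 + 15*e12


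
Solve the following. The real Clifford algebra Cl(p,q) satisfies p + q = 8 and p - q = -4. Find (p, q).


We need p + q = 8 and p - q = -4.
Adding: 2p = 8 + (-4) = 4, so p = 2.
Then q = 8 - 2 = 6.
(p, q) = (2, 6)


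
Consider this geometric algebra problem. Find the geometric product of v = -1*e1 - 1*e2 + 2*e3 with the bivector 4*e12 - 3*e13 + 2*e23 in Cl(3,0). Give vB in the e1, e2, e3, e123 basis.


vB has grade-1 (vector) and grade-3 (trivector) parts: vB = (v _| B) + (v ^ B).
Vector part <vB>_1:
  e1: -v2*b12 - v3*b13 = -(-1)*(4) - (2)*(-3) = 10
  e2: v1*b12 - v3*b23 = (-1)*(4) - (2)*(2) = -8
  e3: v1*b13 + v2*b23 = (-1)*(-3) + (-1)*(2) = 1
Trivector part <vB>_3:
  e123: v1*b23 - v2*b13 + v3*b12 = (-1)*(2) - (-1)*(-3) + (2)*(4) = 3
vB = 10*e1 - 8*e2 + 1*e3 + 3*e123


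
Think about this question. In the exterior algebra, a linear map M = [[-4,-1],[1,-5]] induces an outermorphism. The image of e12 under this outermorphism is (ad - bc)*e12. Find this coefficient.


The outermorphism of a linear map f sends e1^e2 to f(e1)^f(e2).
f(e1) = -4*e1 + 1*e2
f(e2) = -1*e1 - 5*e2
f(e1) ^ f(e2) = (-4*e1 + 1*e2) ^ (-1*e1 - 5*e2)
= (-4)*(-5)*e12 + 1*(-1)*e21
= (20 - (-1))*e12
= 21*e12
Coefficient = 21


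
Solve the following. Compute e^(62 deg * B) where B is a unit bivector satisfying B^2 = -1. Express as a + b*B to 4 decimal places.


For a unit bivector B with B^2 = -1, the exponential series gives
e^(theta*B) = cos(theta) + sin(theta)*B (the GA analogue of Euler's formula).
theta = 62 degrees = 1.082104 rad
cos(62 deg) = 0.4695
sin(62 deg) = 0.8829
exp(theta*B) = 0.4695 + 0.8829*B


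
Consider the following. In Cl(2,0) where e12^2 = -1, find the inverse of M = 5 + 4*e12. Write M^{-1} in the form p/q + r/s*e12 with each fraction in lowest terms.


M = 5 + 4*e12, where e12^2 = -1.
Since M commutes with its reverse ~M = a - b*e12, M * ~M = a^2 - b^2*e12^2 = a^2 + b^2.
So M^{-1} = ~M / (a^2 + b^2) = (a - b*e12)/(a^2 + b^2).
a^2 + b^2 = 25 + 16 = 41
Scalar part = 5/41 = 5/41
Bivector coeff = -4/41 = -4/41
M^{-1} = 5/41 - 4/41*e12


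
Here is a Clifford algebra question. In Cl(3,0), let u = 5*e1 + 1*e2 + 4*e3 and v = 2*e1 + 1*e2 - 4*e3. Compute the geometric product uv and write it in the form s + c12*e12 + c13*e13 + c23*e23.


In Cl(3,0): e_i^2 = 1, e_ie_j = -e_je_i for i != j.
Scalar part = u . v = 5*2 + 1*1 + 4*(-4)
= 10 + 1 + (-16) = -5
e12 coeff = 5*1 - 1*2 = 5 - 2 = 3
e13 coeff = 5*(-4) - 4*2 = -20 - 8 = -28
e23 coeff = 1*(-4) - 4*1 = -4 - 4 = -8
uv = -5 + 3*e12 - 28*e13 - 8*e23


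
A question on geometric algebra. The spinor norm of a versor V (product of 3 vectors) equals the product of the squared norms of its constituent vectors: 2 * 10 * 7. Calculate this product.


Spinor norm N(V) = |v1|^2 * |v2|^2 * ... * |v3|^2
= 2 * 10 * 7
Running product: 2, 20, 140
N(V) = 140


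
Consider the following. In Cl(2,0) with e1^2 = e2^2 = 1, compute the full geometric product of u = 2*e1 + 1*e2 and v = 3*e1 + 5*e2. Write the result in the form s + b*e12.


Expand: (2*e1 + 1*e2)(3*e1 + 5*e2)
= 2*3*e1e1 + 2*5*e1e2 + 1*3*e2e1 + 1*5*e2e2
Using e1^2 = e2^2 = 1, e2e1 = -e1e2:
Scalar part s = 2*3 + 1*5 = 6 + 5 = 11
Bivector part b = 2*5 - 1*3 = 10 - 3 = 7
uv = 11 + 7*e12


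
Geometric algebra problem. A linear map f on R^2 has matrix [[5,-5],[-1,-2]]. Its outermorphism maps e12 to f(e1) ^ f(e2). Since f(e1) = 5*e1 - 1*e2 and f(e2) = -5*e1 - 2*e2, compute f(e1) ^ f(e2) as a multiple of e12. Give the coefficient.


The outermorphism of a linear map f sends e1^e2 to f(e1)^f(e2).
f(e1) = 5*e1 - 1*e2
f(e2) = -5*e1 - 2*e2
f(e1) ^ f(e2) = (5*e1 - 1*e2) ^ (-5*e1 - 2*e2)
= 5*(-2)*e12 + (-1)*(-5)*e21
= (-10 - 5)*e12
= -15*e12
Coefficient = -15


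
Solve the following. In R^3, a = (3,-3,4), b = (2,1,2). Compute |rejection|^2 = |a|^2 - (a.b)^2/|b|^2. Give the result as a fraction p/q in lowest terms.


|a|^2 = 3^2 + (-3)^2 + 4^2 = 34
|b|^2 = 2^2 + 1^2 + 2^2 = 9
a . b = 3*2 + (-3)*1 + 4*2 = 11
(a.b)^2 = 11^2 = 121
|rej|^2 = 34 - 121/9
= (306 - 121)/9
= 185/9
In lowest terms: 185/9


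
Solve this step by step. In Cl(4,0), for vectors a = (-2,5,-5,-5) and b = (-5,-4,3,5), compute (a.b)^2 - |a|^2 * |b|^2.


a . b = (-2)*(-5) + 5*(-4) + (-5)*3 + (-5)*5
= 10 + (-20) + (-15) + (-25) = -50
|a|^2 = (-2)^2 + 5^2 + (-5)^2 + (-5)^2 = 79
|b|^2 = (-5)^2 + (-4)^2 + 3^2 + 5^2 = 75
(a.b)^2 = (-50)^2 = 2500
|a|^2 * |b|^2 = 79 * 75 = 5925
Result = 2500 - 5925 = -3425


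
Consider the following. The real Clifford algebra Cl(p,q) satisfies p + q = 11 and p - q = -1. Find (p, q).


We need p + q = 11 and p - q = -1.
Adding: 2p = 11 + (-1) = 10, so p = 5.
Then q = 11 - 5 = 6.
(p, q) = (5, 6)


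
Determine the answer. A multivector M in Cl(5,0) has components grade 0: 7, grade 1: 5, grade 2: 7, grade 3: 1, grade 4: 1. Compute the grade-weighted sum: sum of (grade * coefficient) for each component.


Grade-weighted sum = sum of grade_k * coefficient_k
0*7 = 0
1*5 = 5
2*7 = 14
3*1 = 3
4*1 = 4
Total = 0 + 5 + 14 + 3 + 4 = 26


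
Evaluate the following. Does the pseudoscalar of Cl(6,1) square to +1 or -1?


The pseudoscalar I = e1...e_n (product of all n generators) of Cl(p,q) satisfies I^2 = (-1)^(q + n(n-1)/2).
p = 6, q = 1, n = p + q = 7
n(n-1)/2 = 7 * 6 / 2 = 21
Exponent = q + n(n-1)/2 = 1 + 21 = 22
I^2 = (-1)^22 = +1


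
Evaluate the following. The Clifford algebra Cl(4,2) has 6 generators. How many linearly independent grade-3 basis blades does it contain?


Number of grade-k basis blades in Cl(p,q) with n = p + q is C(n, k).
n = 4 + 2 = 6
C(6, 3) = 6! / (3! * 3!)
= 720 / (6 * 6)
= 20


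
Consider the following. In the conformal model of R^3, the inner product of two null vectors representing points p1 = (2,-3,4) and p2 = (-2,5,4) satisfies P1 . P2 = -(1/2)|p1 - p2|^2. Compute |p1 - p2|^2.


p1 - p2 = (4, -8, 0)
|p1 - p2|^2 = 4^2 + (-8)^2 + 0^2
= 16 + 64 + 0
= 80


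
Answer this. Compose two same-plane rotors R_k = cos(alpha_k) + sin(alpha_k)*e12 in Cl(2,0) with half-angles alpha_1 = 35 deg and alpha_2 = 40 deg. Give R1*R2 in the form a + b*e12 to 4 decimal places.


Same-plane rotors commute and their half-angles add:
R1*R2 = cos(a1 + a2) + sin(a1 + a2)*e12.
a1 + a2 = 35 + 40 = 75 deg
cos(75 deg) = 0.2588
sin(75 deg) = 0.9659
R1*R2 = 0.2588 + 0.9659*e12


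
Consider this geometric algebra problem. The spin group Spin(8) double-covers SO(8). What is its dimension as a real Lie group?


Spin(n) double-covers SO(n); both have Lie algebra so(n) of dimension n(n-1)/2.
n = 8
n(n-1) = 8 * 7 = 56
dim Spin(8) = 56/2 = 28


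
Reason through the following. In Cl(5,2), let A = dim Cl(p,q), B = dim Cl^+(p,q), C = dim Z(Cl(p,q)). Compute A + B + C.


n = 5 + 2 = 7
Total dim = 2^7 = 128
Even subalgebra dim = 2^6 = 64
n is odd, so center dim = 2
Sum = 128 + 64 + 2 = 194


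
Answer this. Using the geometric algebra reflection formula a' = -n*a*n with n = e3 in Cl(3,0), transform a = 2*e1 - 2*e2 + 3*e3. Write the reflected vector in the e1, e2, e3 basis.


Reflection formula: a' = -n*a*n, with n = e3 (unit vector, n^2 = 1).
For reflection through hyperplane perp to e3:
The component along e3 flips sign, others stay.
a = (2, -2, 3)
a' = (2, -2, -3)
a' = 2*e1 - 2*e2 - 3*e3


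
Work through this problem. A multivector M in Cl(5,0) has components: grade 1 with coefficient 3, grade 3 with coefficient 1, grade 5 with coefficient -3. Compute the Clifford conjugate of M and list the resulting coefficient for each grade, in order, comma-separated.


Clifford conjugate sign for grade k: (-1)^(k(k+1)/2)
Grade 1: (-1)^(1*2/2) = (-1)^1 = -1, coeff 3 -> -3
Grade 3: (-1)^(3*4/2) = (-1)^6 = 1, coeff 1 -> 1
Grade 5: (-1)^(5*6/2) = (-1)^15 = -1, coeff -3 -> 3
Conjugated coefficients: -3, 1, 3


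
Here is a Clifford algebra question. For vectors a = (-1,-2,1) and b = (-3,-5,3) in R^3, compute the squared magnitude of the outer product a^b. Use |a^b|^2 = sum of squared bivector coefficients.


a wedge b = (a1*b2 - a2*b1)*e12 + (a1*b3 - a3*b1)*e13 + (a2*b3 - a3*b2)*e23
e12 coeff: (-1)*(-5) - (-2)*(-3) = 5 - 6 = -1
e13 coeff: (-1)*3 - 1*(-3) = -3 - (-3) = 0
e23 coeff: (-2)*3 - 1*(-5) = -6 - (-5) = -1
|a wedge b|^2 = (-1)^2 + 0^2 + (-1)^2
= 1 + 0 + 1
= 2


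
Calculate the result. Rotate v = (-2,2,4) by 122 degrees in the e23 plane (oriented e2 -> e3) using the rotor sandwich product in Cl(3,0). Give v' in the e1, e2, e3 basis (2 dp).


Rotor R = cos(61deg) - sin(61deg)*e23
Rotation angle theta = 2 * 61 = 122 degrees in the e23 plane (e2 -> e3).
The component perpendicular to the plane (e1) is invariant: v'_1 = v1 = -2.00
cos(122deg) = -0.5299, sin(122deg) = 0.8480
v'_2 = v2*cos(theta) - v3*sin(theta) = 2*(-0.5299) - 4*0.8480 = -4.45
v'_3 = v2*sin(theta) + v3*cos(theta) = 2*0.8480 + 4*(-0.5299) = -0.42
v' = -2.00*e1 - 4.45*e2 - 0.42*e3


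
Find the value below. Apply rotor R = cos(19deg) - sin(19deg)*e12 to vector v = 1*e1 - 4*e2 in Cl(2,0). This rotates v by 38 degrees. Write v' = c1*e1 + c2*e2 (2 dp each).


Rotor R = cos(19deg) - sin(19deg)*e12
Rotation angle theta = 2 * 19 = 38 degrees
v' = R*v*~R rotates v by theta.
cos(38deg) = 0.7880, sin(38deg) = 0.6157
v'_1 = 1*cos(38deg) - (-4)*sin(38deg)
= 1*0.7880 - (-4)*0.6157
= 3.25
v'_2 = 1*sin(38deg) + (-4)*cos(38deg)
= 1*0.6157 + (-4)*0.7880
= -2.54
v' = 3.25*e1 - 2.54*e2


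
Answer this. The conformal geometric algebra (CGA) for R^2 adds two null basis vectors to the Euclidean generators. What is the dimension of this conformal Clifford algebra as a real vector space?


The conformal model of R^2 uses Cl(3,1): the 2 Euclidean generators plus two extra orthogonal generators e+ (e+^2 = +1) and e- (e-^2 = -1), from which the null vectors e0, einf are built.
Number of generators m = 2 + 2 = 4.
dim Cl(p,q) = 2^m = 2^4 = 16


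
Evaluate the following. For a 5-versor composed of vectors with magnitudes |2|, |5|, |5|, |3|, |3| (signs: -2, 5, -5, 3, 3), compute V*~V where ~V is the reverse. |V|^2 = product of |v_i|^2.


Each vector v_i has |v_i|^2 = s_i^2
Squared scales: (-2)^2 = 4, 5^2 = 25, (-5)^2 = 25, 3^2 = 9, 3^2 = 9
|V|^2 = 4 * 25 * 25 * 9 * 9
= 202500


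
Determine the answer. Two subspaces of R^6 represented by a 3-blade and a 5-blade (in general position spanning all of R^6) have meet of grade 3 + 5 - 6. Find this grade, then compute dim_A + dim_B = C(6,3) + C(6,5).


Meet grade = grade(A) + grade(B) - n
= 3 + 5 - 6 = 2
C(6,3) = 20
C(6,5) = 6
dim_A + dim_B = 20 + 6 = 26


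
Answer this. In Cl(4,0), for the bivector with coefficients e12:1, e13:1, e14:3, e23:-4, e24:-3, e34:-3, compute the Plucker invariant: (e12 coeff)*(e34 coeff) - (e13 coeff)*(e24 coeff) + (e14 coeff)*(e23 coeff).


Plucker relation: af - be + cd
a*f = 1*(-3) = -3
b*e = 1*(-3) = -3
c*d = 3*(-4) = -12
af - be + cd = -3 - (-3) + (-12)
= -12


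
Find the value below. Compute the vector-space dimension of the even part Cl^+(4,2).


Even subalgebra dimension = 2^(n-1)
n = 4 + 2 = 6
2^(6 - 1) = 2^5 = 32
Verification: sum of C(6,k) for even k = 1 + 15 + 15 + 1 = 32
Result = 32


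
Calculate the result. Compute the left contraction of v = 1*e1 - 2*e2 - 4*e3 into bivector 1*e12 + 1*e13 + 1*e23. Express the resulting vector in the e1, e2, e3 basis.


Left contraction v _| B = <vB>_1 (grade-1 part of the geometric product vB).
Using e1_|e12 = e2, e2_|e12 = -e1, e1_|e13 = e3, e3_|e13 = -e1, e2_|e23 = e3, e3_|e23 = -e2:
e1 coeff: -v2*b12 - v3*b13 = -(-2)*(1) - (-4)*(1) = 6
e2 coeff: v1*b12 - v3*b23 = (1)*(1) - (-4)*(1) = 5
e3 coeff: v1*b13 + v2*b23 = (1)*(1) + (-2)*(1) = -1
v _| B = 6*e1 + 5*e2 - 1*e3


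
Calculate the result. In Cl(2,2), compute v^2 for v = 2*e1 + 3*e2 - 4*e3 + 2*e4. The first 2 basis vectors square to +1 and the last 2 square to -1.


v^2 = sum of c_i^2 * e_i^2
Positive signature terms (e_i^2 = +1): 2^2 + 3^2 = 13
Negative signature terms (e_j^2 = -1): (-4)^2 + 2^2 = 20
v^2 = 13 - 20 = -7


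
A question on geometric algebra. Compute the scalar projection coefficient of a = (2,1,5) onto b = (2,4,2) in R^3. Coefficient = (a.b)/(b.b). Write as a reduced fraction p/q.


Projection coefficient = (a . b) / (b . b)
a . b = 2*2 + 1*4 + 5*2
= 4 + 4 + 10 = 18
b . b = 2^2 + 4^2 + 2^2
= 4 + 16 + 4 = 24
Coefficient = 18/24
In lowest terms: 3/4


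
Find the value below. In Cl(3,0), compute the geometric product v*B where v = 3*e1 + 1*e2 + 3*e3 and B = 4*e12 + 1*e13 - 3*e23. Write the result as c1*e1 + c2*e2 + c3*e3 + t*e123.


vB has grade-1 (vector) and grade-3 (trivector) parts: vB = (v _| B) + (v ^ B).
Vector part <vB>_1:
  e1: -v2*b12 - v3*b13 = -(1)*(4) - (3)*(1) = -7
  e2: v1*b12 - v3*b23 = (3)*(4) - (3)*(-3) = 21
  e3: v1*b13 + v2*b23 = (3)*(1) + (1)*(-3) = 0
Trivector part <vB>_3:
  e123: v1*b23 - v2*b13 + v3*b12 = (3)*(-3) - (1)*(1) + (3)*(4) = 2
vB = -7*e1 + 21*e2 + 0*e3 + 2*e123


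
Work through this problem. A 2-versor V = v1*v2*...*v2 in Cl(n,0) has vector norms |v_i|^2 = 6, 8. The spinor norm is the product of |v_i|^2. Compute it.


Spinor norm N(V) = |v1|^2 * |v2|^2 * ... * |v2|^2
= 6 * 8
Running product: 6, 48
N(V) = 48


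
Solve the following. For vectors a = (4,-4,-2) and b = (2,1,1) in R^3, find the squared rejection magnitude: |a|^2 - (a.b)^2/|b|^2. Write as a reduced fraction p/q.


|a|^2 = 4^2 + (-4)^2 + (-2)^2 = 36
|b|^2 = 2^2 + 1^2 + 1^2 = 6
a . b = 4*2 + (-4)*1 + (-2)*1 = 2
(a.b)^2 = 2^2 = 4
|rej|^2 = 36 - 4/6
= (216 - 4)/6
= 212/6
In lowest terms: 106/3


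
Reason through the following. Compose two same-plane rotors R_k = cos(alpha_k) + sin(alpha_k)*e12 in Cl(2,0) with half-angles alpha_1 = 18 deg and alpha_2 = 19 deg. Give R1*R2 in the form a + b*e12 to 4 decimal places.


Same-plane rotors commute and their half-angles add:
R1*R2 = cos(a1 + a2) + sin(a1 + a2)*e12.
a1 + a2 = 18 + 19 = 37 deg
cos(37 deg) = 0.7986
sin(37 deg) = 0.6018
R1*R2 = 0.7986 + 0.6018*e12


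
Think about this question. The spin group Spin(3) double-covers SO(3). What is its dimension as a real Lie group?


Spin(n) double-covers SO(n); both have Lie algebra so(n) of dimension n(n-1)/2.
n = 3
n(n-1) = 3 * 2 = 6
dim Spin(3) = 6/2 = 3


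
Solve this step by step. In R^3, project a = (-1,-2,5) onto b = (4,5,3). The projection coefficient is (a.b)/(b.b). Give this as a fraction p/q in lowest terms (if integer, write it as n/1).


Projection coefficient = (a . b) / (b . b)
a . b = (-1)*4 + (-2)*5 + 5*3
= -4 + (-10) + 15 = 1
b . b = 4^2 + 5^2 + 3^2
= 16 + 25 + 9 = 50
Coefficient = 1/50
In lowest terms: 1/50


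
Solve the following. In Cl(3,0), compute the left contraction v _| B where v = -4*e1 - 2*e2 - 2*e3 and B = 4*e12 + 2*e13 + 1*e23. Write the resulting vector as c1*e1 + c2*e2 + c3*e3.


Left contraction v _| B = <vB>_1 (grade-1 part of the geometric product vB).
Using e1_|e12 = e2, e2_|e12 = -e1, e1_|e13 = e3, e3_|e13 = -e1, e2_|e23 = e3, e3_|e23 = -e2:
e1 coeff: -v2*b12 - v3*b13 = -(-2)*(4) - (-2)*(2) = 12
e2 coeff: v1*b12 - v3*b23 = (-4)*(4) - (-2)*(1) = -14
e3 coeff: v1*b13 + v2*b23 = (-4)*(2) + (-2)*(1) = -10
v _| B = 12*e1 - 14*e2 - 10*e3


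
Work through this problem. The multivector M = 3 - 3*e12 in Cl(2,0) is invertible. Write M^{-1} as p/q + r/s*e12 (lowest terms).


M = 3 - 3*e12, where e12^2 = -1.
Since M commutes with its reverse ~M = a - b*e12, M * ~M = a^2 - b^2*e12^2 = a^2 + b^2.
So M^{-1} = ~M / (a^2 + b^2) = (a - b*e12)/(a^2 + b^2).
a^2 + b^2 = 9 + 9 = 18
Scalar part = 3/18 = 1/6
Bivector coeff = 3/18 = 1/6
M^{-1} = 1/6 + 1/6*e12


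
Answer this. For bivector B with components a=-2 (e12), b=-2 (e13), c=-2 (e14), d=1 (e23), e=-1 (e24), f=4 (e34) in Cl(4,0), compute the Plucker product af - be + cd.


Plucker relation: af - be + cd
a*f = (-2)*4 = -8
b*e = (-2)*(-1) = 2
c*d = (-2)*1 = -2
af - be + cd = -8 - 2 + (-2)
= -12


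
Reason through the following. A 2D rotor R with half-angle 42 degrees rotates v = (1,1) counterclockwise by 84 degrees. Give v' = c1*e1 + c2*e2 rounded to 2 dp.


Rotor R = cos(42deg) - sin(42deg)*e12
Rotation angle theta = 2 * 42 = 84 degrees
v' = R*v*~R rotates v by theta.
cos(84deg) = 0.1045, sin(84deg) = 0.9945
v'_1 = 1*cos(84deg) - 1*sin(84deg)
= 1*0.1045 - 1*0.9945
= -0.89
v'_2 = 1*sin(84deg) + 1*cos(84deg)
= 1*0.9945 + 1*0.1045
= 1.10
v' = -0.89*e1 + 1.10*e2


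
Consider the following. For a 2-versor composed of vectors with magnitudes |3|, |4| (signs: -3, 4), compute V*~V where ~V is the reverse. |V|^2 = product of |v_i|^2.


Each vector v_i has |v_i|^2 = s_i^2
Squared scales: (-3)^2 = 9, 4^2 = 16
|V|^2 = 9 * 16
= 144


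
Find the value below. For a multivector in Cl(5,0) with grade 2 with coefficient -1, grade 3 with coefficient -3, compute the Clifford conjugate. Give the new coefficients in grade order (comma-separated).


Clifford conjugate sign for grade k: (-1)^(k(k+1)/2)
Grade 2: (-1)^(2*3/2) = (-1)^3 = -1, coeff -1 -> 1
Grade 3: (-1)^(3*4/2) = (-1)^6 = 1, coeff -3 -> -3
Conjugated coefficients: 1, -3


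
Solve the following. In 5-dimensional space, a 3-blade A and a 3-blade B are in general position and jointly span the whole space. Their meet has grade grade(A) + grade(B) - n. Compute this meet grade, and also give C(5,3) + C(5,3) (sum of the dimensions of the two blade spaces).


Meet grade = grade(A) + grade(B) - n
= 3 + 3 - 5 = 1
C(5,3) = 10
C(5,3) = 10
dim_A + dim_B = 10 + 10 = 20


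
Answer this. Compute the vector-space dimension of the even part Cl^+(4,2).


Even subalgebra dimension = 2^(n-1)
n = 4 + 2 = 6
2^(6 - 1) = 2^5 = 32
Verification: sum of C(6,k) for even k = 1 + 15 + 15 + 1 = 32
Result = 32


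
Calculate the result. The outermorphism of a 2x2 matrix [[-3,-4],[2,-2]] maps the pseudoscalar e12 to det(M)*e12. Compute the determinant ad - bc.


The outermorphism of a linear map f sends e1^e2 to f(e1)^f(e2).
f(e1) = -3*e1 + 2*e2
f(e2) = -4*e1 - 2*e2
f(e1) ^ f(e2) = (-3*e1 + 2*e2) ^ (-4*e1 - 2*e2)
= (-3)*(-2)*e12 + 2*(-4)*e21
= (6 - (-8))*e12
= 14*e12
Coefficient = 14


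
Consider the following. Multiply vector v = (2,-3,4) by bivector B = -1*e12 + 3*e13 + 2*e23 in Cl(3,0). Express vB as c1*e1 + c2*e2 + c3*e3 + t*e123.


vB has grade-1 (vector) and grade-3 (trivector) parts: vB = (v _| B) + (v ^ B).
Vector part <vB>_1:
  e1: -v2*b12 - v3*b13 = -(-3)*(-1) - (4)*(3) = -15
  e2: v1*b12 - v3*b23 = (2)*(-1) - (4)*(2) = -10
  e3: v1*b13 + v2*b23 = (2)*(3) + (-3)*(2) = 0
Trivector part <vB>_3:
  e123: v1*b23 - v2*b13 + v3*b12 = (2)*(2) - (-3)*(3) + (4)*(-1) = 9
vB = -15*e1 - 10*e2 + 0*e3 + 9*e123


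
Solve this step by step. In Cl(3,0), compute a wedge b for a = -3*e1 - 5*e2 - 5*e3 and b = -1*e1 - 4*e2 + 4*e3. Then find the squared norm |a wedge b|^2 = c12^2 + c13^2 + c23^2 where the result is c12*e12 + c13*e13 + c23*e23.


a wedge b = (a1*b2 - a2*b1)*e12 + (a1*b3 - a3*b1)*e13 + (a2*b3 - a3*b2)*e23
e12 coeff: (-3)*(-4) - (-5)*(-1) = 12 - 5 = 7
e13 coeff: (-3)*4 - (-5)*(-1) = -12 - 5 = -17
e23 coeff: (-5)*4 - (-5)*(-4) = -20 - 20 = -40
|a wedge b|^2 = 7^2 + (-17)^2 + (-40)^2
= 49 + 289 + 1600
= 1938


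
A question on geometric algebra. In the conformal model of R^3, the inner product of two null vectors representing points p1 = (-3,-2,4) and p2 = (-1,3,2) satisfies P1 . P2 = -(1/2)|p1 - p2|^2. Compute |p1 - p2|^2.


p1 - p2 = (-2, -5, 2)
|p1 - p2|^2 = (-2)^2 + (-5)^2 + 2^2
= 4 + 25 + 4
= 33


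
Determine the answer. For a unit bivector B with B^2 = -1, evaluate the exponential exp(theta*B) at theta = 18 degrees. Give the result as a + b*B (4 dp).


For a unit bivector B with B^2 = -1, the exponential series gives
e^(theta*B) = cos(theta) + sin(theta)*B (the GA analogue of Euler's formula).
theta = 18 degrees = 0.314159 rad
cos(18 deg) = 0.9511
sin(18 deg) = 0.3090
exp(theta*B) = 0.9511 + 0.3090*B


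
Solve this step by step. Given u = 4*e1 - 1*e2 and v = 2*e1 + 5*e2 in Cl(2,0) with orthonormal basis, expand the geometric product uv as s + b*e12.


Expand: (4*e1 - 1*e2)(2*e1 + 5*e2)
= 4*2*e1e1 + 4*5*e1e2 + (-1)*2*e2e1 + (-1)*5*e2e2
Using e1^2 = e2^2 = 1, e2e1 = -e1e2:
Scalar part s = 4*2 + (-1)*5 = 8 + (-5) = 3
Bivector part b = 4*5 - (-1)*2 = 20 - (-2) = 22
uv = 3 + 22*e12


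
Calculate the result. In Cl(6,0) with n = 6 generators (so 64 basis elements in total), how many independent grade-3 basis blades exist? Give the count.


Number of grade-k basis blades in Cl(p,q) with n = p + q is C(n, k).
n = 6 + 0 = 6
C(6, 3) = 6! / (3! * 3!)
= 720 / (6 * 6)
= 20


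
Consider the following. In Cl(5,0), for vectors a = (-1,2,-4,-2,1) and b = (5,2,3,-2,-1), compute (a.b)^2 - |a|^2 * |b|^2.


a . b = (-1)*5 + 2*2 + (-4)*3 + (-2)*(-2) + 1*(-1)
= -5 + 4 + (-12) + 4 + (-1) = -10
|a|^2 = (-1)^2 + 2^2 + (-4)^2 + (-2)^2 + 1^2 = 26
|b|^2 = 5^2 + 2^2 + 3^2 + (-2)^2 + (-1)^2 = 43
(a.b)^2 = (-10)^2 = 100
|a|^2 * |b|^2 = 26 * 43 = 1118
Result = 100 - 1118 = -1018


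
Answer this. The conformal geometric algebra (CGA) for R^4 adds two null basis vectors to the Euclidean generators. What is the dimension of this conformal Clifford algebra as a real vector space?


The conformal model of R^4 uses Cl(5,1): the 4 Euclidean generators plus two extra orthogonal generators e+ (e+^2 = +1) and e- (e-^2 = -1), from which the null vectors e0, einf are built.
Number of generators m = 4 + 2 = 6.
dim Cl(p,q) = 2^m = 2^6 = 64


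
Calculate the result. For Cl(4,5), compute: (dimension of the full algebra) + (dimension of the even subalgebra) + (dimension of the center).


n = 4 + 5 = 9
Total dim = 2^9 = 512
Even subalgebra dim = 2^8 = 256
n is odd, so center dim = 2
Sum = 512 + 256 + 2 = 770


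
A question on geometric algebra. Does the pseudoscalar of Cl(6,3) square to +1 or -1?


The pseudoscalar I = e1...e_n (product of all n generators) of Cl(p,q) satisfies I^2 = (-1)^(q + n(n-1)/2).
p = 6, q = 3, n = p + q = 9
n(n-1)/2 = 9 * 8 / 2 = 36
Exponent = q + n(n-1)/2 = 3 + 36 = 39
I^2 = (-1)^39 = -1


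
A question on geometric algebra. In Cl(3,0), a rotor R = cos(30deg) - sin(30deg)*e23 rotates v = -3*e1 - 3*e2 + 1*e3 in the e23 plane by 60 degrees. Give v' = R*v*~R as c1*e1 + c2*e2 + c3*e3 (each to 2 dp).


Rotor R = cos(30deg) - sin(30deg)*e23
Rotation angle theta = 2 * 30 = 60 degrees in the e23 plane (e2 -> e3).
The component perpendicular to the plane (e1) is invariant: v'_1 = v1 = -3.00
cos(60deg) = 0.5000, sin(60deg) = 0.8660
v'_2 = v2*cos(theta) - v3*sin(theta) = -3*0.5000 - 1*0.8660 = -2.37
v'_3 = v2*sin(theta) + v3*cos(theta) = -3*0.8660 + 1*0.5000 = -2.10
v' = -3.00*e1 - 2.37*e2 - 2.10*e3
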